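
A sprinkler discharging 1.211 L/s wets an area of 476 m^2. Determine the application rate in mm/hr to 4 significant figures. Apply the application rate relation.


Approach: apply the application rate relation, rate = (Q/A)*3600.
rate = (1.211 / 476) * 3600 = 9.159 mm/hr
Therefore the application rate = 9.159 mm/hr.


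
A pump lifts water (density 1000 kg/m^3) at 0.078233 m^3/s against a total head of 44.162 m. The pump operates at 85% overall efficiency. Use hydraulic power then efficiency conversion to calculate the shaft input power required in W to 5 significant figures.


Approach: apply hydraulic power then efficiency conversion, P = rho*g*Q*H; P_in = P/eta.
Step 1 — hydraulic power (P = rho*g*Q*H):
  P = 1000 * 9.81 * 0.078233 * 44.162 = 33892.82 W
Step 2 — input power: P_in = P/eta = 33892.82 / 0.85 = 39874 W
Therefore the shaft input power required = 39874 W.


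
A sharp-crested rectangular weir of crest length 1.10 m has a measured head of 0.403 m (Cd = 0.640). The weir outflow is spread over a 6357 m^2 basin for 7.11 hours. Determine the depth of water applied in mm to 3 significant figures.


Approach: apply the rectangular weir equation with a volume-to-depth conversion, Q = (2/3)*Cd*L*sqrt(2g)*H^1.5; d = Q*t/A * 1000.
Step 1 — weir discharge:
  Q = (2/3)*0.640*1.10*sqrt(2*9.81)*0.403^1.5 = 0.53185 m^3/s
Step 2 — volume: V = 0.53185 * 7.11*3600 = 13613 m^3
Step 3 — depth: d = V/A * 1000 = 13613/6357 * 1000 = 2140 mm
Therefore the depth of water applied = 2140 mm.


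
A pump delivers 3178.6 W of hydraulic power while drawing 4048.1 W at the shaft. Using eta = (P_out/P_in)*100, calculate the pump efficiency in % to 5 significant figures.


eta = (3178.6 / 4048.1) * 100 = 78.521 %
Therefore the pump efficiency = 78.521 %.


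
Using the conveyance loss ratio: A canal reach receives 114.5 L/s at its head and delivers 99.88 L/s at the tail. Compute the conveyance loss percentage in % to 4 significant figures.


Approach: apply the conveyance loss ratio, loss% = ((Q_head - Q_tail)/Q_head)*100.
loss = ((114.5 - 99.88)/114.5)*100 = 12.77 %
Therefore the conveyance loss percentage = 12.77 %.


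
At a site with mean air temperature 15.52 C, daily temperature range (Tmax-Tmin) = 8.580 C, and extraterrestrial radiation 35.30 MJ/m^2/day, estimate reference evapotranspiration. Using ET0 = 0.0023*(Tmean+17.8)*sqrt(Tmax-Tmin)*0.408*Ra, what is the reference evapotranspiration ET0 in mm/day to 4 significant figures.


ET0 = 0.0023*(15.52+17.8)*sqrt(8.580)*0.408*35.30 = 3.233 mm/day
Therefore the reference evapotranspiration ET0 = 3.233 mm/day.


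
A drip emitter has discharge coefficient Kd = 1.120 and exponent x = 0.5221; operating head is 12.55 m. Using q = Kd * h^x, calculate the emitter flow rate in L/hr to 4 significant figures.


q = 1.120 * 12.55^0.5221 = 4.196 L/hr
Therefore the emitter flow rate = 4.196 L/hr.


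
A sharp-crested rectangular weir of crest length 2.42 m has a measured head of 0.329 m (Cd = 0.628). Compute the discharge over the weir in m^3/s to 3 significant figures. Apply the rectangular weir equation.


Approach: apply the rectangular weir equation, Q = (2/3)*Cd*L*sqrt(2g)*H^1.5.
Q = (2/3)*0.628*2.42*sqrt(2*9.81)*0.329^1.5 = 0.847 m^3/s
Therefore the discharge over the weir = 0.847 m^3/s.


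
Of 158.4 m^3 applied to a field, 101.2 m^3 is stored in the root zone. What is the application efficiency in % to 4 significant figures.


Approach: apply the application efficiency ratio, Ea = (stored/applied)*100.
Ea = (101.2/158.4)*100 = 63.89 %
Therefore the application efficiency = 63.89 %.


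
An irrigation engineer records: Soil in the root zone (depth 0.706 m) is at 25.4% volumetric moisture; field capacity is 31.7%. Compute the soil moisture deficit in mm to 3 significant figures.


Approach: apply the soil moisture deficit relation, SMD = (FC - theta)/100 * depth * 1000.
SMD = (31.7 - 25.4)/100 * 0.706 * 1000 = 44.5 mm
Therefore the soil moisture deficit = 44.5 mm.


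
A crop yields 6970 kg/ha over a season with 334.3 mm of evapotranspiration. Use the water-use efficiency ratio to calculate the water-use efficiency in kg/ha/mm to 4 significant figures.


Approach: apply the water-use efficiency ratio, WUE = yield/ET.
WUE = 6970 / 334.3 = 20.85 kg/ha/mm
Therefore the water-use efficiency = 20.85 kg/ha/mm.


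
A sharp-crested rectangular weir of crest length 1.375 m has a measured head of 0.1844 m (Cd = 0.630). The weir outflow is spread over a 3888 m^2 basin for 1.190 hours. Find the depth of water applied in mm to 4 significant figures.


Approach: apply the rectangular weir equation with a volume-to-depth conversion, Q = (2/3)*Cd*L*sqrt(2g)*H^1.5; d = Q*t/A * 1000.
Step 1 — weir discharge:
  Q = (2/3)*0.630*1.375*sqrt(2*9.81)*0.1844^1.5 = 0.202555 m^3/s
Step 2 — volume: V = 0.202555 * 1.190*3600 = 867.745 m^3
Step 3 — depth: d = V/A * 1000 = 867.745/3888 * 1000 = 223.2 mm
Therefore the depth of water applied = 223.2 mm.


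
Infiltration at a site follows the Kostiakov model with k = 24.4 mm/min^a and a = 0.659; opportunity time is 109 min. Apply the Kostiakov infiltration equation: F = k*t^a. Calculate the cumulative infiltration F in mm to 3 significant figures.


F = 24.4 * 109^0.659 = 537 mm
Therefore the cumulative infiltration F = 537 mm.


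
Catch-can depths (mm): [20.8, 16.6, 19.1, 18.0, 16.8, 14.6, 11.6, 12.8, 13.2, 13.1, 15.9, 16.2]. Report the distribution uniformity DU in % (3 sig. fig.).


Approach: apply the low-quarter distribution uniformity, DU = (mean of lowest quarter of readings / overall mean)*100.
sorted lowest 3 of 12: [11.6, 12.8, 13.1] -> mean = 12.500 mm
overall mean = 15.725 mm
DU = (12.500/15.725)*100 = 79.5 %
Therefore the distribution uniformity DU = 79.5 %.


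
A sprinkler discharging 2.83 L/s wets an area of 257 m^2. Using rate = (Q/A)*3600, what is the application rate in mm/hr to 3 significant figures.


rate = (2.83 / 257) * 3600 = 39.6 mm/hr
Therefore the application rate = 39.6 mm/hr.


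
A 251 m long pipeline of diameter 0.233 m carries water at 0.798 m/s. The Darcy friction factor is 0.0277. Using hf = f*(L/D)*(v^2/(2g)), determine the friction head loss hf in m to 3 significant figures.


hf = 0.0277 * (251/0.233) * (0.798^2 / (2*9.81))
hf = 0.969 m
Therefore the friction head loss hf = 0.969 m.


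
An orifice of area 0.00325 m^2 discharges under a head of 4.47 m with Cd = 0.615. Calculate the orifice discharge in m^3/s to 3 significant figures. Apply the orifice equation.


Approach: apply the orifice equation, Q = Cd*A*sqrt(2*g*h).
Q = 0.615 * 0.00325 * sqrt(2*9.81*4.47) = 0.0187 m^3/s
Therefore the orifice discharge = 0.0187 m^3/s.


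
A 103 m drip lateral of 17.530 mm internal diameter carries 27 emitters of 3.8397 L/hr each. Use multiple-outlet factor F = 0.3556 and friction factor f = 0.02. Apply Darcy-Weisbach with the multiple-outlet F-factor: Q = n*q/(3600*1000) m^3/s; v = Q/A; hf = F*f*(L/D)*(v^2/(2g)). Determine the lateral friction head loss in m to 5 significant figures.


Q = 27*3.8397/(3600*1000) = 2.879775e-05 m^3/s
A = pi*(17.530e-3/2)^2 = 2.413536e-04 m^2, so v = Q/A = 0.1193177 m/s
hf = 0.3556*0.02*(103/0.017530)*(0.1193177^2/(2*9.81)) = 0.030322 m
Therefore the lateral friction head loss = 0.030322 m.


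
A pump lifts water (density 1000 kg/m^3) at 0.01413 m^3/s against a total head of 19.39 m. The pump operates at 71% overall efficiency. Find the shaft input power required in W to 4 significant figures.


Approach: apply hydraulic power then efficiency conversion, P = rho*g*Q*H; P_in = P/eta.
Step 1 — hydraulic power (P = rho*g*Q*H):
  P = 1000 * 9.81 * 0.01413 * 19.39 = 2687.75 W
Step 2 — input power: P_in = P/eta = 2687.75 / 0.71 = 3786 W
Therefore the shaft input power required = 3786 W.


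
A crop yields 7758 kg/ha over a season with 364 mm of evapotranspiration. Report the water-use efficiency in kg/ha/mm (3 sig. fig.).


Approach: apply the water-use efficiency ratio, WUE = yield/ET.
WUE = 7758 / 364 = 21.3 kg/ha/mm
Therefore the water-use efficiency = 21.3 kg/ha/mm.


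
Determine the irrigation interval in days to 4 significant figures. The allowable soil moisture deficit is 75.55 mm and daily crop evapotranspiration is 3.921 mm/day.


Approach: apply the irrigation interval relation, interval = SMD / ETc.
interval = 75.55 / 3.921 = 19.27 days
Therefore the irrigation interval = 19.27 days.


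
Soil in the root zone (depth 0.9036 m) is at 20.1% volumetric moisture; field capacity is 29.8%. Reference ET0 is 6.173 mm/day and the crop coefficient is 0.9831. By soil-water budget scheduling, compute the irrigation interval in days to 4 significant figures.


Approach: apply soil-water budget scheduling, SMD = (FC-theta)/100*depth*1000; ETc = ET0*Kc; interval = SMD/ETc.
Step 1 — soil moisture deficit:
  SMD = (29.8 - 20.1)/100 * 0.9036 * 1000 = 87.6492 mm
Step 2 — daily crop ET (ETc = ET0*Kc):
  ETc = 6.173 * 0.9831 = 6.06868 mm/day
Step 3 — irrigation interval (SMD/ETc):
  interval = 87.6492 / 6.06868 = 14.44 days
Therefore the irrigation interval = 14.44 days.


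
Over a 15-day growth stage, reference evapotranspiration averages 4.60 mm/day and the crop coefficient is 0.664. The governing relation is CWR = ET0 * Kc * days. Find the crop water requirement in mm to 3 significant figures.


CWR = 4.60 * 0.664 * 15 = 45.8 mm
Therefore the crop water requirement = 45.8 mm.


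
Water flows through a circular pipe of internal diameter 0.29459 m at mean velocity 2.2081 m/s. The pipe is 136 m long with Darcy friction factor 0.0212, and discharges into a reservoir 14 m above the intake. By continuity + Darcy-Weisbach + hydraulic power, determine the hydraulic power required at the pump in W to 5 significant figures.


Approach: apply continuity + Darcy-Weisbach + hydraulic power, Q = A*v; hf = f*(L/D)*(v^2/(2g)); H = static + hf; P = rho*g*Q*H.
Step 1 — flow rate (continuity, Q = A*v):
  A = pi*(0.29459/2)^2 = 0.06815942 m^2
  Q = 0.06815942 * 2.2081 = 0.1505028 m^3/s
Step 2 — friction head loss (Darcy-Weisbach):
  hf = 0.0212 * (136/0.29459) * (2.2081^2 / (2*9.81))
  hf = 2.432177 m
Step 3 — total head: H = 14 + 2.432177 = 16.43218 m
Step 4 — hydraulic power (P = rho*g*Q*H):
  P = 1000 * 9.81 * 0.1505028 * 16.43218 = 24261 W
Therefore the hydraulic power required at the pump = 24261 W.


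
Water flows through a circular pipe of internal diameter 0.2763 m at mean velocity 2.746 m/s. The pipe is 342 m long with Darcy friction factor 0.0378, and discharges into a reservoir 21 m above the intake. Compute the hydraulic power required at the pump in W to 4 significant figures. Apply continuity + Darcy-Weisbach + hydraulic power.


Approach: apply continuity + Darcy-Weisbach + hydraulic power, Q = A*v; hf = f*(L/D)*(v^2/(2g)); H = static + hf; P = rho*g*Q*H.
Step 1 — flow rate (continuity, Q = A*v):
  A = pi*(0.2763/2)^2 = 0.0599586 m^2
  Q = 0.0599586 * 2.746 = 0.164646 m^3/s
Step 2 — friction head loss (Darcy-Weisbach):
  hf = 0.0378 * (342/0.2763) * (2.746^2 / (2*9.81))
  hf = 17.9820 m
Step 3 — total head: H = 21 + 17.9820 = 38.9820 m
Step 4 — hydraulic power (P = rho*g*Q*H):
  P = 1000 * 9.81 * 0.164646 * 38.9820 = 62960 W
Therefore the hydraulic power required at the pump = 62960 W.


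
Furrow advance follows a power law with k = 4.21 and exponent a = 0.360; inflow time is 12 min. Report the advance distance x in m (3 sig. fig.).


Approach: apply the power-law advance function, x = k*t^a.
x = 4.21 * 12^0.360 = 10.3 m
Therefore the advance distance x = 10.3 m.


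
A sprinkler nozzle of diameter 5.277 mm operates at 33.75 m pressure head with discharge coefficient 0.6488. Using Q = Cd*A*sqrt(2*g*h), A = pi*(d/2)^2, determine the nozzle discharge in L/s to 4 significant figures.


A = pi*(5.277e-3/2)^2 = 2.18708e-05 m^2
Q = 0.6488 * 2.18708e-05 * sqrt(2*9.81*33.75) * 1000 = 0.3651 L/s
Therefore the nozzle discharge = 0.3651 L/s.


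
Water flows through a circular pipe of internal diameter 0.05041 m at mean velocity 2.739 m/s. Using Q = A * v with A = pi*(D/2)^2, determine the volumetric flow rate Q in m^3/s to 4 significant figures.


A = pi*(0.05041/2)^2 = 0.00199583 m^2
Q = 0.00199583 * 2.739 = 0.005467 m^3/s
Therefore the volumetric flow rate Q = 0.005467 m^3/s.


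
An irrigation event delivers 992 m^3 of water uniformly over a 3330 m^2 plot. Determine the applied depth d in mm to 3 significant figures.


Approach: apply depth from volume over area, d = (V/A)*1000.
d = (992 / 3330) * 1000 = 298 mm
Therefore the applied depth d = 298 mm.


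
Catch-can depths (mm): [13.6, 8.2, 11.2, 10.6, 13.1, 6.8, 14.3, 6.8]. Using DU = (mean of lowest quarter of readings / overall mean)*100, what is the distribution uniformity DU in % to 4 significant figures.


sorted lowest 2 of 8: [6.8, 6.8] -> mean = 6.80000 mm
overall mean = 10.5750 mm
DU = (6.80000/10.5750)*100 = 64.30 %
Therefore the distribution uniformity DU = 64.30 %.


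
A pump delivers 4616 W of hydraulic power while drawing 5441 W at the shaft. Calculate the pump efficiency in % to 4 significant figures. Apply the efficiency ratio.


Approach: apply the efficiency ratio, eta = (P_out/P_in)*100.
eta = (4616 / 5441) * 100 = 84.84 %
Therefore the pump efficiency = 84.84 %.


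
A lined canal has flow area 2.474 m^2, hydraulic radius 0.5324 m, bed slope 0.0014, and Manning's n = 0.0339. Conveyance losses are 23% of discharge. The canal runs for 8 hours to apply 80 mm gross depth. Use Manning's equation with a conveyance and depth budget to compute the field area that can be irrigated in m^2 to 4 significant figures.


Approach: apply Manning's equation with a conveyance and depth budget, Q = (1/n)*A*R^(2/3)*S^(1/2); Q_field = Q*(1-loss); Area = Q_field*t/(d/1000).
Step 1 — canal discharge (Manning's equation):
  Q = (1/0.0339) * 2.474 * 0.5324^(2/3) * 0.0014^(1/2) = 1.79373 m^3/s
Step 2 — delivered flow: Q_field = 1.79373*(1 - 23/100) = 1.38117 m^3/s
Step 3 — volume delivered: V = 1.38117 * 8*3600 = 39777.7 m^3
Step 4 — area served: A = V / (depth/1000) = 39777.7 / 0.08 = 497200 m^2
Therefore the field area that can be irrigated = 497200 m^2.


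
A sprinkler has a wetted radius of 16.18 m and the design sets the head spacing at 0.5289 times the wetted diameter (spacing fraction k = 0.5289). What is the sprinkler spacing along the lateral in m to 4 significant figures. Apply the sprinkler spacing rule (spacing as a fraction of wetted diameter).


Approach: apply the sprinkler spacing rule (spacing as a fraction of wetted diameter), S = k*(2*R).
S = 0.5289 * (2 * 16.18) = 17.12 m
Therefore the sprinkler spacing along the lateral = 17.12 m.


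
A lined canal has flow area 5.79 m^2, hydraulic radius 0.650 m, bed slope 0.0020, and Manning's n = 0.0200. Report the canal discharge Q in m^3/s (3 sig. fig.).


Approach: apply Manning's equation, Q = (1/n)*A*R^(2/3)*S^(1/2).
Q = (1/0.0200) * 5.79 * 0.650^(2/3) * 0.0020^(1/2) = 9.71 m^3/s
Therefore the canal discharge Q = 9.71 m^3/s.


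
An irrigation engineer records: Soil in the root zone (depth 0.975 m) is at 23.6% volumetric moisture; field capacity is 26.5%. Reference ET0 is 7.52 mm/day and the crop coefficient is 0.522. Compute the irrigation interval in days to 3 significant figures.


Approach: apply soil-water budget scheduling, SMD = (FC-theta)/100*depth*1000; ETc = ET0*Kc; interval = SMD/ETc.
Step 1 — soil moisture deficit:
  SMD = (26.5 - 23.6)/100 * 0.975 * 1000 = 28.275 mm
Step 2 — daily crop ET (ETc = ET0*Kc):
  ETc = 7.52 * 0.522 = 3.9254 mm/day
Step 3 — irrigation interval (SMD/ETc):
  interval = 28.275 / 3.9254 = 7.20 days
Therefore the irrigation interval = 7.20 days.


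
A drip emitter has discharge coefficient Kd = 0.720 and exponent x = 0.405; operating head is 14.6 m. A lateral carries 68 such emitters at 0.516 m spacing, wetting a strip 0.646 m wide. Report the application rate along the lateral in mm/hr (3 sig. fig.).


Approach: apply the emitter equation with a lateral mass balance, q = Kd*h^x; Q = n*q; rate = Q/(n*spacing*width).
Step 1 — single emitter flow (q = Kd*h^x):
  q = 0.720 * 14.6^0.405 = 2.1325 L/hr
Step 2 — total lateral flow: Q = 68 * 2.1325 = 145.01 L/hr
Step 3 — wetted area: A = 68 * 0.516 * 0.646 = 22.667 m^2
Step 4 — application rate: Q/A = 145.01/22.667 = 6.40 mm/hr
Therefore the application rate along the lateral = 6.40 mm/hr.


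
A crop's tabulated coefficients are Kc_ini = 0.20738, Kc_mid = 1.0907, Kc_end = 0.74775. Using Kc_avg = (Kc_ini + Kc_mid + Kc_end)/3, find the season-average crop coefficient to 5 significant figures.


Kc_avg = (0.20738 + 1.0907 + 0.74775)/3 = 0.68194
Therefore the season-average crop coefficient = 0.68194.


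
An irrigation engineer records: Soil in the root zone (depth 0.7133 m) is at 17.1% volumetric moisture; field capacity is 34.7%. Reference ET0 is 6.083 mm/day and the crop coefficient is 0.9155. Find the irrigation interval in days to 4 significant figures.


Approach: apply soil-water budget scheduling, SMD = (FC-theta)/100*depth*1000; ETc = ET0*Kc; interval = SMD/ETc.
Step 1 — soil moisture deficit:
  SMD = (34.7 - 17.1)/100 * 0.7133 * 1000 = 125.541 mm
Step 2 — daily crop ET (ETc = ET0*Kc):
  ETc = 6.083 * 0.9155 = 5.56899 mm/day
Step 3 — irrigation interval (SMD/ETc):
  interval = 125.541 / 5.56899 = 22.54 days
Therefore the irrigation interval = 22.54 days.


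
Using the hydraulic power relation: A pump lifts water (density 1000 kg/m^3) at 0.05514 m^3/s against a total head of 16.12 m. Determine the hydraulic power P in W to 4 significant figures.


Approach: apply the hydraulic power relation, P = rho*g*Q*H.
P = 1000 * 9.81 * 0.05514 * 16.12 = 8720 W
Therefore the hydraulic power P = 8720 W.


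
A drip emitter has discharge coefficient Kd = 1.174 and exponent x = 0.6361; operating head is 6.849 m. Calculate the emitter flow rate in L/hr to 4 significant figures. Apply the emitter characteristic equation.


Approach: apply the emitter characteristic equation, q = Kd * h^x.
q = 1.174 * 6.849^0.6361 = 3.992 L/hr
Therefore the emitter flow rate = 3.992 L/hr.


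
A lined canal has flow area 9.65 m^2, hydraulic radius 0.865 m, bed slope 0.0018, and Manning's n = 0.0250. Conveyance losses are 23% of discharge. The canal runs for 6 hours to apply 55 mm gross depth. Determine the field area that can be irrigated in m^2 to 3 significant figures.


Approach: apply Manning's equation with a conveyance and depth budget, Q = (1/n)*A*R^(2/3)*S^(1/2); Q_field = Q*(1-loss); Area = Q_field*t/(d/1000).
Step 1 — canal discharge (Manning's equation):
  Q = (1/0.0250) * 9.65 * 0.865^(2/3) * 0.0018^(1/2) = 14.867 m^3/s
Step 2 — delivered flow: Q_field = 14.867*(1 - 23/100) = 11.448 m^3/s
Step 3 — volume delivered: V = 11.448 * 6*3600 = 247270 m^3
Step 4 — area served: A = V / (depth/1000) = 247270 / 0.055 = 4500000 m^2
Therefore the field area that can be irrigated = 4500000 m^2.


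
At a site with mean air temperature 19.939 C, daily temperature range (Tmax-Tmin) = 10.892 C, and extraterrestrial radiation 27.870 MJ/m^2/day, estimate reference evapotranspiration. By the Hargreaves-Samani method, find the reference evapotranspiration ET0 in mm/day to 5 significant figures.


Approach: apply the Hargreaves-Samani method, ET0 = 0.0023*(Tmean+17.8)*sqrt(Tmax-Tmin)*0.408*Ra.
ET0 = 0.0023*(19.939+17.8)*sqrt(10.892)*0.408*27.870 = 3.2574 mm/day
Therefore the reference evapotranspiration ET0 = 3.2574 mm/day.


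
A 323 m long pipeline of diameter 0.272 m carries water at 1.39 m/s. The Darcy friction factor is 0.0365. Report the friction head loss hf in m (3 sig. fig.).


Approach: apply the Darcy-Weisbach equation, hf = f*(L/D)*(v^2/(2g)).
hf = 0.0365 * (323/0.272) * (1.39^2 / (2*9.81))
hf = 4.27 m
Therefore the friction head loss hf = 4.27 m.


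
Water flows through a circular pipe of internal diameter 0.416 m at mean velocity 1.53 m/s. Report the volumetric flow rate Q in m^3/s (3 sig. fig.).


Approach: apply the continuity equation for pipe flow, Q = A * v with A = pi*(D/2)^2.
A = pi*(0.416/2)^2 = 0.13592 m^2
Q = 0.13592 * 1.53 = 0.208 m^3/s
Therefore the volumetric flow rate Q = 0.208 m^3/s.


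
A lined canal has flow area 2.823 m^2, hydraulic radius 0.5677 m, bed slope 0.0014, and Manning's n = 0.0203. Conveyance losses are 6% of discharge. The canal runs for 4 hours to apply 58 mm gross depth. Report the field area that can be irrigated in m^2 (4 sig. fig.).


Approach: apply Manning's equation with a conveyance and depth budget, Q = (1/n)*A*R^(2/3)*S^(1/2); Q_field = Q*(1-loss); Area = Q_field*t/(d/1000).
Step 1 — canal discharge (Manning's equation):
  Q = (1/0.0203) * 2.823 * 0.5677^(2/3) * 0.0014^(1/2) = 3.56745 m^3/s
Step 2 — delivered flow: Q_field = 3.56745*(1 - 6/100) = 3.35340 m^3/s
Step 3 — volume delivered: V = 3.35340 * 4*3600 = 48289.0 m^3
Step 4 — area served: A = V / (depth/1000) = 48289.0 / 0.058 = 832600 m^2
Therefore the field area that can be irrigated = 832600 m^2.


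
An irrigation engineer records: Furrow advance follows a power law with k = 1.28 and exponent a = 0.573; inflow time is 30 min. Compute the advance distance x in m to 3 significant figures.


Approach: apply the power-law advance function, x = k*t^a.
x = 1.28 * 30^0.573 = 8.99 m
Therefore the advance distance x = 8.99 m.


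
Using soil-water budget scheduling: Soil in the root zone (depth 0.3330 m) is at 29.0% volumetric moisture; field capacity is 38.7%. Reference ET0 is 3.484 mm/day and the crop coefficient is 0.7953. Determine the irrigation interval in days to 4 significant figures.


Approach: apply soil-water budget scheduling, SMD = (FC-theta)/100*depth*1000; ETc = ET0*Kc; interval = SMD/ETc.
Step 1 — soil moisture deficit:
  SMD = (38.7 - 29.0)/100 * 0.3330 * 1000 = 32.3010 mm
Step 2 — daily crop ET (ETc = ET0*Kc):
  ETc = 3.484 * 0.7953 = 2.77083 mm/day
Step 3 — irrigation interval (SMD/ETc):
  interval = 32.3010 / 2.77083 = 11.66 days
Therefore the irrigation interval = 11.66 days.


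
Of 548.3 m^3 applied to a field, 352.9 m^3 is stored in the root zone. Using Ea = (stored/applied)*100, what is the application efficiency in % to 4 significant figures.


Ea = (352.9/548.3)*100 = 64.36 %
Therefore the application efficiency = 64.36 %.


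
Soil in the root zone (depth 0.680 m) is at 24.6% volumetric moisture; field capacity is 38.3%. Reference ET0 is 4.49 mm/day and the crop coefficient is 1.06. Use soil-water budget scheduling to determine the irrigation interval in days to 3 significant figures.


Approach: apply soil-water budget scheduling, SMD = (FC-theta)/100*depth*1000; ETc = ET0*Kc; interval = SMD/ETc.
Step 1 — soil moisture deficit:
  SMD = (38.3 - 24.6)/100 * 0.680 * 1000 = 93.160 mm
Step 2 — daily crop ET (ETc = ET0*Kc):
  ETc = 4.49 * 1.06 = 4.7594 mm/day
Step 3 — irrigation interval (SMD/ETc):
  interval = 93.160 / 4.7594 = 19.6 days
Therefore the irrigation interval = 19.6 days.


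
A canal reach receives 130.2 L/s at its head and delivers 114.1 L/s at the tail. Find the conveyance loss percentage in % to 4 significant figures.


Approach: apply the conveyance loss ratio, loss% = ((Q_head - Q_tail)/Q_head)*100.
loss = ((130.2 - 114.1)/130.2)*100 = 12.37 %
Therefore the conveyance loss percentage = 12.37 %.


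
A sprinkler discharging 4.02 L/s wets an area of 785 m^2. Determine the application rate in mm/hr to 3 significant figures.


Approach: apply the application rate relation, rate = (Q/A)*3600.
rate = (4.02 / 785) * 3600 = 18.4 mm/hr
Therefore the application rate = 18.4 mm/hr.


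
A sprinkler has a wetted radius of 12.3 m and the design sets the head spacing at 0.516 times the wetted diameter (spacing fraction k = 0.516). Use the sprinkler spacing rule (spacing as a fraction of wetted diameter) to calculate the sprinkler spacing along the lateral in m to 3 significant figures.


Approach: apply the sprinkler spacing rule (spacing as a fraction of wetted diameter), S = k*(2*R).
S = 0.516 * (2 * 12.3) = 12.7 m
Therefore the sprinkler spacing along the lateral = 12.7 m.


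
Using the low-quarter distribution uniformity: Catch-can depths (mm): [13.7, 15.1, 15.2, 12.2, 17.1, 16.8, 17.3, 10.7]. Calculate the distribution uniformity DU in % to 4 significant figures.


Approach: apply the low-quarter distribution uniformity, DU = (mean of lowest quarter of readings / overall mean)*100.
sorted lowest 2 of 8: [10.7, 12.2] -> mean = 11.4500 mm
overall mean = 14.7625 mm
DU = (11.4500/14.7625)*100 = 77.56 %
Therefore the distribution uniformity DU = 77.56 %.


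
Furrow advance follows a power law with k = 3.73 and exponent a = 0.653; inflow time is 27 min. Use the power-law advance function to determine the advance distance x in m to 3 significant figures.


Approach: apply the power-law advance function, x = k*t^a.
x = 3.73 * 27^0.653 = 32.1 m
Therefore the advance distance x = 32.1 m.


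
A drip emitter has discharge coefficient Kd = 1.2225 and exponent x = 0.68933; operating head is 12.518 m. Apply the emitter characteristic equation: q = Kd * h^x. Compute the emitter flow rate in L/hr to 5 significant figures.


q = 1.2225 * 12.518^0.68933 = 6.9793 L/hr
Therefore the emitter flow rate = 6.9793 L/hr.


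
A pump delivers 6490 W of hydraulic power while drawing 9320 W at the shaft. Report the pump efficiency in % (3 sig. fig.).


Approach: apply the efficiency ratio, eta = (P_out/P_in)*100.
eta = (6490 / 9320) * 100 = 69.6 %
Therefore the pump efficiency = 69.6 %.


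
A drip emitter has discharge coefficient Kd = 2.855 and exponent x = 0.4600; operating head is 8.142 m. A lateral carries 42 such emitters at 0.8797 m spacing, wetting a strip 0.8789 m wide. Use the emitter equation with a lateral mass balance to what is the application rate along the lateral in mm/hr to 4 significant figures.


Approach: apply the emitter equation with a lateral mass balance, q = Kd*h^x; Q = n*q; rate = Q/(n*spacing*width).
Step 1 — single emitter flow (q = Kd*h^x):
  q = 2.855 * 8.142^0.4600 = 7.49105 L/hr
Step 2 — total lateral flow: Q = 42 * 7.49105 = 314.624 L/hr
Step 3 — wetted area: A = 42 * 0.8797 * 0.8789 = 32.4731 m^2
Step 4 — application rate: Q/A = 314.624/32.4731 = 9.689 mm/hr
Therefore the application rate along the lateral = 9.689 mm/hr.


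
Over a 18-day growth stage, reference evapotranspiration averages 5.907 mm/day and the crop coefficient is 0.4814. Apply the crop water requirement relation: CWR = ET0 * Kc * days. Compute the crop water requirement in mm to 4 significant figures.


CWR = 5.907 * 0.4814 * 18 = 51.19 mm
Therefore the crop water requirement = 51.19 mm.


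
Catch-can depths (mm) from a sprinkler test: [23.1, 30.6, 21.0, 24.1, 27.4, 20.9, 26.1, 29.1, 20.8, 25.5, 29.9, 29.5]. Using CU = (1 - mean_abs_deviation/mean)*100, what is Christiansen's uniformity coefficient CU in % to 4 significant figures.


mean = 25.6667 mm
mean |d_i - mean| = 3.10000 mm
CU = (1 - 3.10000/25.6667)*100 = 87.92 %
Therefore Christiansen's uniformity coefficient CU = 87.92 %.


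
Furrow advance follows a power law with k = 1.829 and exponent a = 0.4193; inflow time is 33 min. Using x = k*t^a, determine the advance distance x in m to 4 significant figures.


x = 1.829 * 33^0.4193 = 7.924 m
Therefore the advance distance x = 7.924 m.


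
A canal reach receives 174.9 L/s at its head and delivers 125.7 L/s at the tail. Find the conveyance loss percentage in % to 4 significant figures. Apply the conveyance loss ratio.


Approach: apply the conveyance loss ratio, loss% = ((Q_head - Q_tail)/Q_head)*100.
loss = ((174.9 - 125.7)/174.9)*100 = 28.13 %
Therefore the conveyance loss percentage = 28.13 %.


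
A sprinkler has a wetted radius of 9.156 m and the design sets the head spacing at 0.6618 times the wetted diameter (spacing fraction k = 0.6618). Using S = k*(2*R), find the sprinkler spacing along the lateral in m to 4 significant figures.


S = 0.6618 * (2 * 9.156) = 12.12 m
Therefore the sprinkler spacing along the lateral = 12.12 m.


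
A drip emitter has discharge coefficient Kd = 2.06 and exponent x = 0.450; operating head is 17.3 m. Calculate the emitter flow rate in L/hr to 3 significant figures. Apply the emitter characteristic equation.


Approach: apply the emitter characteristic equation, q = Kd * h^x.
q = 2.06 * 17.3^0.450 = 7.43 L/hr
Therefore the emitter flow rate = 7.43 L/hr.


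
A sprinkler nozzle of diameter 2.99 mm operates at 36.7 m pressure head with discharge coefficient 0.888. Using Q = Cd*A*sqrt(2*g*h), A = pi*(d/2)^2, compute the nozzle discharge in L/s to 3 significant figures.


A = pi*(2.99e-3/2)^2 = 7.0215e-06 m^2
Q = 0.888 * 7.0215e-06 * sqrt(2*9.81*36.7) * 1000 = 0.167 L/s
Therefore the nozzle discharge = 0.167 L/s.


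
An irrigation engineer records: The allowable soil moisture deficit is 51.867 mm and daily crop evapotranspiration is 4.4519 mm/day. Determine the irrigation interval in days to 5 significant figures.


Approach: apply the irrigation interval relation, interval = SMD / ETc.
interval = 51.867 / 4.4519 = 11.651 days
Therefore the irrigation interval = 11.651 days.


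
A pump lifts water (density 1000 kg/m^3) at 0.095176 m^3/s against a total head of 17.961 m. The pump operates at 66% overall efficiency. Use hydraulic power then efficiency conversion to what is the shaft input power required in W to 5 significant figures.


Approach: apply hydraulic power then efficiency conversion, P = rho*g*Q*H; P_in = P/eta.
Step 1 — hydraulic power (P = rho*g*Q*H):
  P = 1000 * 9.81 * 0.095176 * 17.961 = 16769.76 W
Step 2 — input power: P_in = P/eta = 16769.76 / 0.66 = 25409 W
Therefore the shaft input power required = 25409 W.


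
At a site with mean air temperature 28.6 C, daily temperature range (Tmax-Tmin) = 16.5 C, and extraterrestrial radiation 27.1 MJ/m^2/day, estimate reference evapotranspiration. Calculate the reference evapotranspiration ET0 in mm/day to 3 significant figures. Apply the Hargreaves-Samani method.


Approach: apply the Hargreaves-Samani method, ET0 = 0.0023*(Tmean+17.8)*sqrt(Tmax-Tmin)*0.408*Ra.
ET0 = 0.0023*(28.6+17.8)*sqrt(16.5)*0.408*27.1 = 4.79 mm/day
Therefore the reference evapotranspiration ET0 = 4.79 mm/day.


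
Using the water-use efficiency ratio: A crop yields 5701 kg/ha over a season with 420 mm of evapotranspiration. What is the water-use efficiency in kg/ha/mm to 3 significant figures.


Approach: apply the water-use efficiency ratio, WUE = yield/ET.
WUE = 5701 / 420 = 13.6 kg/ha/mm
Therefore the water-use efficiency = 13.6 kg/ha/mm.


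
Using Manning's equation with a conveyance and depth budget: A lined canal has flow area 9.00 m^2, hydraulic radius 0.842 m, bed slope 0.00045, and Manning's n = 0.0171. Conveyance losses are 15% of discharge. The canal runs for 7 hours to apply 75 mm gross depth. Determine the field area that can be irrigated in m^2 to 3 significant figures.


Approach: apply Manning's equation with a conveyance and depth budget, Q = (1/n)*A*R^(2/3)*S^(1/2); Q_field = Q*(1-loss); Area = Q_field*t/(d/1000).
Step 1 — canal discharge (Manning's equation):
  Q = (1/0.0171) * 9.00 * 0.842^(2/3) * 0.00045^(1/2) = 9.9554 m^3/s
Step 2 — delivered flow: Q_field = 9.9554*(1 - 15/100) = 8.4621 m^3/s
Step 3 — volume delivered: V = 8.4621 * 7*3600 = 213250 m^3
Step 4 — area served: A = V / (depth/1000) = 213250 / 0.075 = 2840000 m^2
Therefore the field area that can be irrigated = 2840000 m^2.


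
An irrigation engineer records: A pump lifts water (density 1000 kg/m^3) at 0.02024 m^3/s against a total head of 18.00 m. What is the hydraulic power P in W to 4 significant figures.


Approach: apply the hydraulic power relation, P = rho*g*Q*H.
P = 1000 * 9.81 * 0.02024 * 18.00 = 3574 W
Therefore the hydraulic power P = 3574 W.


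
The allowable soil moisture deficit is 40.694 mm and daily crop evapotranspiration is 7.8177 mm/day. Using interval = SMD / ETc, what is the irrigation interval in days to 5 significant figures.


interval = 40.694 / 7.8177 = 5.2054 days
Therefore the irrigation interval = 5.2054 days.


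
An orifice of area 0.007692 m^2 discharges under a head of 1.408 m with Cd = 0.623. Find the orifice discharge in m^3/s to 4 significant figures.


Approach: apply the orifice equation, Q = Cd*A*sqrt(2*g*h).
Q = 0.623 * 0.007692 * sqrt(2*9.81*1.408) = 0.02519 m^3/s
Therefore the orifice discharge = 0.02519 m^3/s.


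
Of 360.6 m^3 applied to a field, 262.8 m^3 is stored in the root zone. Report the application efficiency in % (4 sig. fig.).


Approach: apply the application efficiency ratio, Ea = (stored/applied)*100.
Ea = (262.8/360.6)*100 = 72.88 %
Therefore the application efficiency = 72.88 %.


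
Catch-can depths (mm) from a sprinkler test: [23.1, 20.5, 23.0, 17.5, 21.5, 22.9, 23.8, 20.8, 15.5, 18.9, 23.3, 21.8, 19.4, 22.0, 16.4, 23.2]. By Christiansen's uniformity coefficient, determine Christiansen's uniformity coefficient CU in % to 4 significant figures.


Approach: apply Christiansen's uniformity coefficient, CU = (1 - mean_abs_deviation/mean)*100.
mean = 20.8500 mm
mean |d_i - mean| = 2.11875 mm
CU = (1 - 2.11875/20.8500)*100 = 89.84 %
Therefore Christiansen's uniformity coefficient CU = 89.84 %.


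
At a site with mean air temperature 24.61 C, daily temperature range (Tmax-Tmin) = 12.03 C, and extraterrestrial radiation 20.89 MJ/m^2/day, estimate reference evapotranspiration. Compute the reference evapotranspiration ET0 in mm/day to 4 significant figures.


Approach: apply the Hargreaves-Samani method, ET0 = 0.0023*(Tmean+17.8)*sqrt(Tmax-Tmin)*0.408*Ra.
ET0 = 0.0023*(24.61+17.8)*sqrt(12.03)*0.408*20.89 = 2.884 mm/day
Therefore the reference evapotranspiration ET0 = 2.884 mm/day.


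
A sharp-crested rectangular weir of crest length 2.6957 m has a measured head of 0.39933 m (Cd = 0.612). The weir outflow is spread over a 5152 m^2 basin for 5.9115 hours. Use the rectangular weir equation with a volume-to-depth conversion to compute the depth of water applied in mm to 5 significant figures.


Approach: apply the rectangular weir equation with a volume-to-depth conversion, Q = (2/3)*Cd*L*sqrt(2g)*H^1.5; d = Q*t/A * 1000.
Step 1 — weir discharge:
  Q = (2/3)*0.612*2.6957*sqrt(2*9.81)*0.39933^1.5 = 1.229360 m^3/s
Step 2 — volume: V = 1.229360 * 5.9115*3600 = 26162.51 m^3
Step 3 — depth: d = V/A * 1000 = 26162.51/5152 * 1000 = 5078.1 mm
Therefore the depth of water applied = 5078.1 mm.


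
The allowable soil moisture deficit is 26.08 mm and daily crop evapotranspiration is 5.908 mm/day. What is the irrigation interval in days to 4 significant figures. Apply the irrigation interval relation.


Approach: apply the irrigation interval relation, interval = SMD / ETc.
interval = 26.08 / 5.908 = 4.414 days
Therefore the irrigation interval = 4.414 days.


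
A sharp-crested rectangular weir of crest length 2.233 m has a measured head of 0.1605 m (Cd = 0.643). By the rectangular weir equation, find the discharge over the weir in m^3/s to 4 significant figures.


Approach: apply the rectangular weir equation, Q = (2/3)*Cd*L*sqrt(2g)*H^1.5.
Q = (2/3)*0.643*2.233*sqrt(2*9.81)*0.1605^1.5 = 0.2726 m^3/s
Therefore the discharge over the weir = 0.2726 m^3/s.


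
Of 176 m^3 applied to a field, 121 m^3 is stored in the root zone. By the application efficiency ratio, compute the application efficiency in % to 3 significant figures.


Approach: apply the application efficiency ratio, Ea = (stored/applied)*100.
Ea = (121/176)*100 = 68.8 %
Therefore the application efficiency = 68.8 %.


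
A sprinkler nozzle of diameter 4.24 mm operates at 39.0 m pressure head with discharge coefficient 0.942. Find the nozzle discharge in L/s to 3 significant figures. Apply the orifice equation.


Approach: apply the orifice equation, Q = Cd*A*sqrt(2*g*h), A = pi*(d/2)^2.
A = pi*(4.24e-3/2)^2 = 1.4120e-05 m^2
Q = 0.942 * 1.4120e-05 * sqrt(2*9.81*39.0) * 1000 = 0.368 L/s
Therefore the nozzle discharge = 0.368 L/s.


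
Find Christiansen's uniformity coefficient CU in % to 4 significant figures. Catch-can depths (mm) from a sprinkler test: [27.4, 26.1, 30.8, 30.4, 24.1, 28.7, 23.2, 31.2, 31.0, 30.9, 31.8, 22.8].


Approach: apply Christiansen's uniformity coefficient, CU = (1 - mean_abs_deviation/mean)*100.
mean = 28.2000 mm
mean |d_i - mean| = 2.90000 mm
CU = (1 - 2.90000/28.2000)*100 = 89.72 %
Therefore Christiansen's uniformity coefficient CU = 89.72 %.


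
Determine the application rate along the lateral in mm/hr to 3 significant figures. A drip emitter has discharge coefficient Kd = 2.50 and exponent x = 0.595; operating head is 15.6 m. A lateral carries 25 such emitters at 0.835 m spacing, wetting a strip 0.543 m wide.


Approach: apply the emitter equation with a lateral mass balance, q = Kd*h^x; Q = n*q; rate = Q/(n*spacing*width).
Step 1 — single emitter flow (q = Kd*h^x):
  q = 2.50 * 15.6^0.595 = 12.819 L/hr
Step 2 — total lateral flow: Q = 25 * 12.819 = 320.47 L/hr
Step 3 — wetted area: A = 25 * 0.835 * 0.543 = 11.335 m^2
Step 4 — application rate: Q/A = 320.47/11.335 = 28.3 mm/hr
Therefore the application rate along the lateral = 28.3 mm/hr.


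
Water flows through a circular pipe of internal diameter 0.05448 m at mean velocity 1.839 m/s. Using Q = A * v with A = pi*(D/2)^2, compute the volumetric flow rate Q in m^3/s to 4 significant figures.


A = pi*(0.05448/2)^2 = 0.00233112 m^2
Q = 0.00233112 * 1.839 = 0.004287 m^3/s
Therefore the volumetric flow rate Q = 0.004287 m^3/s.


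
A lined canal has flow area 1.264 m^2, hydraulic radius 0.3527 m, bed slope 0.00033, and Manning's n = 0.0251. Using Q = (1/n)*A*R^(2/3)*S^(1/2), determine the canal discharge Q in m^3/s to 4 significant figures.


Q = (1/0.0251) * 1.264 * 0.3527^(2/3) * 0.00033^(1/2) = 0.4567 m^3/s
Therefore the canal discharge Q = 0.4567 m^3/s.


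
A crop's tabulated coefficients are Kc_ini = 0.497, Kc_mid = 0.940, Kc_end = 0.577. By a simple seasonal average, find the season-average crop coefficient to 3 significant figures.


Approach: apply a simple seasonal average, Kc_avg = (Kc_ini + Kc_mid + Kc_end)/3.
Kc_avg = (0.497 + 0.940 + 0.577)/3 = 0.671
Therefore the season-average crop coefficient = 0.671.


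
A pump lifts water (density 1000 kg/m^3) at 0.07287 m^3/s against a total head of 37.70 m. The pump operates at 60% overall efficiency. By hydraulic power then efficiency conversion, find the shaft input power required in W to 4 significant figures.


Approach: apply hydraulic power then efficiency conversion, P = rho*g*Q*H; P_in = P/eta.
Step 1 — hydraulic power (P = rho*g*Q*H):
  P = 1000 * 9.81 * 0.07287 * 37.70 = 26950.0 W
Step 2 — input power: P_in = P/eta = 26950.0 / 0.6 = 44920 W
Therefore the shaft input power required = 44920 W.


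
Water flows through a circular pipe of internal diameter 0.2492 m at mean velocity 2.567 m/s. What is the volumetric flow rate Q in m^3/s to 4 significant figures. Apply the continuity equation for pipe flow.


Approach: apply the continuity equation for pipe flow, Q = A * v with A = pi*(D/2)^2.
A = pi*(0.2492/2)^2 = 0.0487737 m^2
Q = 0.0487737 * 2.567 = 0.1252 m^3/s
Therefore the volumetric flow rate Q = 0.1252 m^3/s.


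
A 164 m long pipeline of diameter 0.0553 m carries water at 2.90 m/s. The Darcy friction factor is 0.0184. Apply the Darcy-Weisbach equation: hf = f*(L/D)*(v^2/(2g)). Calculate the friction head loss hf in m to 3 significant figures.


hf = 0.0184 * (164/0.0553) * (2.90^2 / (2*9.81))
hf = 23.4 m
Therefore the friction head loss hf = 23.4 m.


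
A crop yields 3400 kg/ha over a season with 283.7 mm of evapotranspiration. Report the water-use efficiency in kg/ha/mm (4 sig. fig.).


Approach: apply the water-use efficiency ratio, WUE = yield/ET.
WUE = 3400 / 283.7 = 11.98 kg/ha/mm
Therefore the water-use efficiency = 11.98 kg/ha/mm.


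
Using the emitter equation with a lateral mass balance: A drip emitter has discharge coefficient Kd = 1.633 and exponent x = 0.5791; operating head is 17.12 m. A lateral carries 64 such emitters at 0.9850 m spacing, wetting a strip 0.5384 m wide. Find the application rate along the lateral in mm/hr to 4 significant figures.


Approach: apply the emitter equation with a lateral mass balance, q = Kd*h^x; Q = n*q; rate = Q/(n*spacing*width).
Step 1 — single emitter flow (q = Kd*h^x):
  q = 1.633 * 17.12^0.5791 = 8.45879 L/hr
Step 2 — total lateral flow: Q = 64 * 8.45879 = 541.363 L/hr
Step 3 — wetted area: A = 64 * 0.9850 * 0.5384 = 33.9407 m^2
Step 4 — application rate: Q/A = 541.363/33.9407 = 15.95 mm/hr
Therefore the application rate along the lateral = 15.95 mm/hr.
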